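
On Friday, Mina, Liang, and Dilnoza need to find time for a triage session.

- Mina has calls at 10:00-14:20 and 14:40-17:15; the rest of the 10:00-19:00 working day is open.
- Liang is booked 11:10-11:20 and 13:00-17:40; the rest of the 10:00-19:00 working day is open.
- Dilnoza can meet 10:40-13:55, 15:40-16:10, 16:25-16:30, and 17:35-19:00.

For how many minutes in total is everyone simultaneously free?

80 minutes

Mina free within 10:00–19:00: 14:20–14:40, 17:15–19:00.
Liang free within 10:00–19:00: 10:00–11:10, 11:20–13:00, 17:40–19:00.
Mina ∩ Liang: 17:40–19:00.
Mina ∩ Liang ∩ Dilnoza: 17:40–19:00.
Total common minutes: 80.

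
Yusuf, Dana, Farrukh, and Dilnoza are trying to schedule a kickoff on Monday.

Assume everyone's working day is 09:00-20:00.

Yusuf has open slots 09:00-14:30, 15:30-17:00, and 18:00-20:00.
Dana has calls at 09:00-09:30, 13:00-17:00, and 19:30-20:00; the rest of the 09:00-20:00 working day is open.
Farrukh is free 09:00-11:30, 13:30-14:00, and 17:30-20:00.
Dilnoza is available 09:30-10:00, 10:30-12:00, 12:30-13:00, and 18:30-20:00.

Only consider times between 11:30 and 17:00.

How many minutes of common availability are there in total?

0 minutes

Dana free within 09:00–20:00: 09:30–13:00, 17:00–19:30.
Yusuf ∩ Dana: 09:30–13:00, 18:00–19:30.
Yusuf ∩ Dana ∩ Farrukh: 09:30–11:30, 18:00–19:30.
Yusuf ∩ Dana ∩ Farrukh ∩ Dilnoza: 09:30–10:00, 10:30–11:30, 18:30–19:30.
Restricted to 11:30–17:00: (none).
Total common minutes: 0.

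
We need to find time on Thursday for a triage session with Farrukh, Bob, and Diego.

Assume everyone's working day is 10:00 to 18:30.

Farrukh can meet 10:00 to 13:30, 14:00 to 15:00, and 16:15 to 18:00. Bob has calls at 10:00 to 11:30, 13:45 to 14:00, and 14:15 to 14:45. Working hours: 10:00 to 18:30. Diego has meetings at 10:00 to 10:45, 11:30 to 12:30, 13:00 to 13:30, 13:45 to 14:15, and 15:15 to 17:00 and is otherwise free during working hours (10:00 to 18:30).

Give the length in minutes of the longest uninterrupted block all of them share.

Bob free within 10:00–18:30: 11:30–13:45, 14:00–14:15, 14:45–18:30.
Diego free within 10:00–18:30: 10:45–11:30, 12:30–13:00, 13:30–13:45, 14:15–15:15, 17:00–18:30.
Farrukh ∩ Bob: 11:30–13:30, 14:00–14:15, 14:45–15:00, 16:15–18:00.
Farrukh ∩ Bob ∩ Diego: 12:30–13:00, 14:45–15:00, 17:00–18:00.
Common window lengths: 30, 15, 60 min; longest is 60.

60 minutes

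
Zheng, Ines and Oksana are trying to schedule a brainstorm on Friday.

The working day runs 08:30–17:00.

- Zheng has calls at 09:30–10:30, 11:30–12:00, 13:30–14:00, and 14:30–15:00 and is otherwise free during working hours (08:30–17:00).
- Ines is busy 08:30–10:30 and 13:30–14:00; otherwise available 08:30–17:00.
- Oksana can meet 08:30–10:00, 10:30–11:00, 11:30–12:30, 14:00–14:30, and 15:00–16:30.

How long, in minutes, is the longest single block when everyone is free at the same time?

Zheng free within 08:30–17:00: 08:30–09:30, 10:30–11:30, 12:00–13:30, 14:00–14:30, 15:00–17:00.
Ines free within 08:30–17:00: 10:30–13:30, 14:00–17:00.
Zheng ∩ Ines: 10:30–11:30, 12:00–13:30, 14:00–14:30, 15:00–17:00.
Zheng ∩ Ines ∩ Oksana: 10:30–11:00, 12:00–12:30, 14:00–14:30, 15:00–16:30.
Common window lengths: 30, 30, 30, 90 min; longest is 90.

90 minutes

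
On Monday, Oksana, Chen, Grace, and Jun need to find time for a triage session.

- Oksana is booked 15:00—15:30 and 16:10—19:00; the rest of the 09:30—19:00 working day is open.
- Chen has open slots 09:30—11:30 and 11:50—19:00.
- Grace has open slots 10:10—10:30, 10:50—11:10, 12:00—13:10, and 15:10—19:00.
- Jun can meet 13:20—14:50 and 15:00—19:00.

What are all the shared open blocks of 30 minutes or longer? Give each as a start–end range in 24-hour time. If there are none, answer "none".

Oksana free within 09:30–19:00: 09:30–15:00, 15:30–16:10.
Oksana ∩ Chen: 09:30–11:30, 11:50–15:00, 15:30–16:10.
Oksana ∩ Chen ∩ Grace: 10:10–10:30, 10:50–11:10, 12:00–13:10, 15:30–16:10.
Oksana ∩ Chen ∩ Grace ∩ Jun: 15:30–16:10.
Windows ≥ 30 min: 15:30–16:10.

15:30–16:10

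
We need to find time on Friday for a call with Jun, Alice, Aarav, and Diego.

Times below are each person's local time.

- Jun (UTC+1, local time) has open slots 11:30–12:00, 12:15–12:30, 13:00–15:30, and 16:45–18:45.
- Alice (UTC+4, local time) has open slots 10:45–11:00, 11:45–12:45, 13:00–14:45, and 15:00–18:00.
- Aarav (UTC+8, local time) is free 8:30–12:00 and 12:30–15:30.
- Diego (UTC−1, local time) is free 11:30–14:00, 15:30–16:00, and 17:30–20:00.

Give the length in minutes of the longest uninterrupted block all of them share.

0 minutes

Jun → UTC: 10:30–11:00, 11:15–11:30, 12:00–14:30, 15:45–17:45.
Alice → UTC: 06:45–07:00, 07:45–08:45, 09:00–10:45, 11:00–14:00.
Aarav → UTC: 00:30–04:00, 04:30–07:30.
Diego → UTC: 12:30–15:00, 16:30–17:00, 18:30–21:00.
Jun ∩ Alice: 10:30–10:45, 11:15–11:30, 12:00–14:00.
Jun ∩ Alice ∩ Aarav: (none).
Jun ∩ Alice ∩ Aarav ∩ Diego: (none).
No common window.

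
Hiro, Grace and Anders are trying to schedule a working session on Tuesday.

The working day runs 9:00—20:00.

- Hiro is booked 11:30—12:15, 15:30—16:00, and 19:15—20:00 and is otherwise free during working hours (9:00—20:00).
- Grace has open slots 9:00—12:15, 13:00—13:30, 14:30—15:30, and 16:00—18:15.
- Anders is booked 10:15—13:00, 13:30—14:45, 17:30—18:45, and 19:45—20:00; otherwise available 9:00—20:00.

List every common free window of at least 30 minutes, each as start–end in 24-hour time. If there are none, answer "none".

Hiro free within 09:00–20:00: 09:00–11:30, 12:15–15:30, 16:00–19:15.
Anders free within 09:00–20:00: 09:00–10:15, 13:00–13:30, 14:45–17:30, 18:45–19:45.
Hiro ∩ Grace: 09:00–11:30, 13:00–13:30, 14:30–15:30, 16:00–18:15.
Hiro ∩ Grace ∩ Anders: 09:00–10:15, 13:00–13:30, 14:45–15:30, 16:00–17:30.
Windows ≥ 30 min: 09:00–10:15, 13:00–13:30, 14:45–15:30, 16:00–17:30.

09:00–10:15, 13:00–13:30, 14:45–15:30, 16:00–17:30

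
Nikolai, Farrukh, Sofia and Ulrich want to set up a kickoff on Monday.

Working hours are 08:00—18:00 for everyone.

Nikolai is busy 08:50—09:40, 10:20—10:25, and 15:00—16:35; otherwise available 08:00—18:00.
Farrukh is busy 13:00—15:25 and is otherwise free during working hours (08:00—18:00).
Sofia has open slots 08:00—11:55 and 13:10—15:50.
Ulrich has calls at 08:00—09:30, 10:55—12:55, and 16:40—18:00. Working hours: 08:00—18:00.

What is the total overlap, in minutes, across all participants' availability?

70 minutes

Nikolai free within 08:00–18:00: 08:00–08:50, 09:40–10:20, 10:25–15:00, 16:35–18:00.
Farrukh free within 08:00–18:00: 08:00–13:00, 15:25–18:00.
Ulrich free within 08:00–18:00: 09:30–10:55, 12:55–16:40.
Nikolai ∩ Farrukh: 08:00–08:50, 09:40–10:20, 10:25–13:00, 16:35–18:00.
Nikolai ∩ Farrukh ∩ Sofia: 08:00–08:50, 09:40–10:20, 10:25–11:55.
Nikolai ∩ Farrukh ∩ Sofia ∩ Ulrich: 09:40–10:20, 10:25–10:55.
Total common minutes: 40 + 30 = 70.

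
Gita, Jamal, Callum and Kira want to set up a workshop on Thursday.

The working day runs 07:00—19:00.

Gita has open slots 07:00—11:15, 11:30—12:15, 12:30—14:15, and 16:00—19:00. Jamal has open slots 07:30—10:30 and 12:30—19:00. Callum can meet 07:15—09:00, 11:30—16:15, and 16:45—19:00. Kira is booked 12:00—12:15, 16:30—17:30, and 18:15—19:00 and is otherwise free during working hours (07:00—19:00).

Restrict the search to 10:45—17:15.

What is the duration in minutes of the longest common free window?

Kira free within 07:00–19:00: 07:00–12:00, 12:15–16:30, 17:30–18:15.
Gita ∩ Jamal: 07:30–10:30, 12:30–14:15, 16:00–19:00.
Gita ∩ Jamal ∩ Callum: 07:30–09:00, 12:30–14:15, 16:00–16:15, 16:45–19:00.
Gita ∩ Jamal ∩ Callum ∩ Kira: 07:30–09:00, 12:30–14:15, 16:00–16:15, 17:30–18:15.
Restricted to 10:45–17:15: 12:30–14:15, 16:00–16:15.
Common window lengths: 105, 15 min; longest is 105.

105 minutes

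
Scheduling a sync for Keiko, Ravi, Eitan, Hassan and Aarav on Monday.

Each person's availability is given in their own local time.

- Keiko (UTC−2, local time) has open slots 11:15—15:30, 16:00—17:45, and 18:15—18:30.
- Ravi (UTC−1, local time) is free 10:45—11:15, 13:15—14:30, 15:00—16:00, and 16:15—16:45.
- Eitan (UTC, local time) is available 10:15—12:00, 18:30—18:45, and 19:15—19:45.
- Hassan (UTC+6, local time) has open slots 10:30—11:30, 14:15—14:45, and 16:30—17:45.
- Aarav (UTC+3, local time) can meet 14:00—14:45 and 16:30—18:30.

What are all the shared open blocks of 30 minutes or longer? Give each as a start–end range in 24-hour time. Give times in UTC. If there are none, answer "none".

none

Keiko → UTC: 13:15–17:30, 18:00–19:45, 20:15–20:30.
Ravi → UTC: 11:45–12:15, 14:15–15:30, 16:00–17:00, 17:15–17:45.
Eitan → UTC: 10:15–12:00, 18:30–18:45, 19:15–19:45.
Hassan → UTC: 04:30–05:30, 08:15–08:45, 10:30–11:45.
Aarav → UTC: 11:00–11:45, 13:30–15:30.
Keiko ∩ Ravi: 14:15–15:30, 16:00–17:00, 17:15–17:30.
Keiko ∩ Ravi ∩ Eitan: (none).
Keiko ∩ Ravi ∩ Eitan ∩ Hassan: (none).
Keiko ∩ Ravi ∩ Eitan ∩ Hassan ∩ Aarav: (none).
Windows ≥ 30 min: (none).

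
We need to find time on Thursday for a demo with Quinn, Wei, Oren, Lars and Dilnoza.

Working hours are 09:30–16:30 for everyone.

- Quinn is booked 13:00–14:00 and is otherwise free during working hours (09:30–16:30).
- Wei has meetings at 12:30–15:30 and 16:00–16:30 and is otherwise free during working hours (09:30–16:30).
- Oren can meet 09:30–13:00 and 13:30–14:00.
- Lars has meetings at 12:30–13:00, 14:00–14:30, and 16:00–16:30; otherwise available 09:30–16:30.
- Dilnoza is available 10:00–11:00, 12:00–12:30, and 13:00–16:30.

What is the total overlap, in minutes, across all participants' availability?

90 minutes

Quinn free within 09:30–16:30: 09:30–13:00, 14:00–16:30.
Wei free within 09:30–16:30: 09:30–12:30, 15:30–16:00.
Lars free within 09:30–16:30: 09:30–12:30, 13:00–14:00, 14:30–16:00.
Quinn ∩ Wei: 09:30–12:30, 15:30–16:00.
Quinn ∩ Wei ∩ Oren: 09:30–12:30.
Quinn ∩ Wei ∩ Oren ∩ Lars: 09:30–12:30.
Quinn ∩ Wei ∩ Oren ∩ Lars ∩ Dilnoza: 10:00–11:00, 12:00–12:30.
Total common minutes: 60 + 30 = 90.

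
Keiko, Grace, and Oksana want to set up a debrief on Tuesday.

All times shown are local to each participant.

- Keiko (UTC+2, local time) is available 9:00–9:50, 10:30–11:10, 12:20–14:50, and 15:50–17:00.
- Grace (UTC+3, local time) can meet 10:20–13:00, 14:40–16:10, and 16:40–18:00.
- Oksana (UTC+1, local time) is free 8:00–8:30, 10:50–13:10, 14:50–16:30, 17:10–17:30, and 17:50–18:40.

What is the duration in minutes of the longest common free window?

Keiko → UTC: 07:00–07:50, 08:30–09:10, 10:20–12:50, 13:50–15:00.
Grace → UTC: 07:20–10:00, 11:40–13:10, 13:40–15:00.
Oksana → UTC: 07:00–07:30, 09:50–12:10, 13:50–15:30, 16:10–16:30, 16:50–17:40.
Keiko ∩ Grace: 07:20–07:50, 08:30–09:10, 11:40–12:50, 13:50–15:00.
Keiko ∩ Grace ∩ Oksana: 07:20–07:30, 11:40–12:10, 13:50–15:00.
Common window lengths: 10, 30, 70 min; longest is 70.

70 minutes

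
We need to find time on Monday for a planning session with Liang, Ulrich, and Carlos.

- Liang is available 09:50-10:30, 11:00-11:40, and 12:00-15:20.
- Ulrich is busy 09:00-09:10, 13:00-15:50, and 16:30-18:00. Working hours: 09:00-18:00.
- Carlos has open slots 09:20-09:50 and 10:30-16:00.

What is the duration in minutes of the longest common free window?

Ulrich free within 09:00–18:00: 09:10–13:00, 15:50–16:30.
Liang ∩ Ulrich: 09:50–10:30, 11:00–11:40, 12:00–13:00.
Liang ∩ Ulrich ∩ Carlos: 11:00–11:40, 12:00–13:00.
Common window lengths: 40, 60 min; longest is 60.

60 minutes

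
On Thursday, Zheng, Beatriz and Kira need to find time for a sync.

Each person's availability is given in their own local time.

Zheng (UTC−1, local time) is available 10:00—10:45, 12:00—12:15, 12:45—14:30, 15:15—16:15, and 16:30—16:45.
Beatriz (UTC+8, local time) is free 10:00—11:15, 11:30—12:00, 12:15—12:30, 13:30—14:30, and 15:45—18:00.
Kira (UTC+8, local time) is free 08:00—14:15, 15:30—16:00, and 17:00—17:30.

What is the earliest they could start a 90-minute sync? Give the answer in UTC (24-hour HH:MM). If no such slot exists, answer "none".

none

Zheng → UTC: 11:00–11:45, 13:00–13:15, 13:45–15:30, 16:15–17:15, 17:30–17:45.
Beatriz → UTC: 02:00–03:15, 03:30–04:00, 04:15–04:30, 05:30–06:30, 07:45–10:00.
Kira → UTC: 00:00–06:15, 07:30–08:00, 09:00–09:30.
Zheng ∩ Beatriz: (none).
Zheng ∩ Beatriz ∩ Kira: (none).
Windows ≥ 90 min: (none).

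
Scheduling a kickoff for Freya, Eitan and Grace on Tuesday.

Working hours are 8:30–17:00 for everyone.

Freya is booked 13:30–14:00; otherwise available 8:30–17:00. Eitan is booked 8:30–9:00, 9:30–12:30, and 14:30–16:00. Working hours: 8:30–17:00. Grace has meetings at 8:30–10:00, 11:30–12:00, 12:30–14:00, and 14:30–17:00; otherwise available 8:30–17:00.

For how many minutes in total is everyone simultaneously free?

Freya free within 08:30–17:00: 08:30–13:30, 14:00–17:00.
Eitan free within 08:30–17:00: 09:00–09:30, 12:30–14:30, 16:00–17:00.
Grace free within 08:30–17:00: 10:00–11:30, 12:00–12:30, 14:00–14:30.
Freya ∩ Eitan: 09:00–09:30, 12:30–13:30, 14:00–14:30, 16:00–17:00.
Freya ∩ Eitan ∩ Grace: 14:00–14:30.
Total common minutes: 30.

30 minutes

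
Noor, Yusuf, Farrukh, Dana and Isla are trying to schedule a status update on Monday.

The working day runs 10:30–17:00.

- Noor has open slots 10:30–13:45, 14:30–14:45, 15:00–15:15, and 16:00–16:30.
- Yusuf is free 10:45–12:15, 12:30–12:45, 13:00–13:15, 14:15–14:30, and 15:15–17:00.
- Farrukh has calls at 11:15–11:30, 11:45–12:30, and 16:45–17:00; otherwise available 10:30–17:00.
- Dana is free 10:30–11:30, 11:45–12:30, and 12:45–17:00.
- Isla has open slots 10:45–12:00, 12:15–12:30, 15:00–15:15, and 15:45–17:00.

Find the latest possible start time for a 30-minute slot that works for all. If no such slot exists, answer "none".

Farrukh free within 10:30–17:00: 10:30–11:15, 11:30–11:45, 12:30–16:45.
Noor ∩ Yusuf: 10:45–12:15, 12:30–12:45, 13:00–13:15, 16:00–16:30.
Noor ∩ Yusuf ∩ Farrukh: 10:45–11:15, 11:30–11:45, 12:30–12:45, 13:00–13:15, 16:00–16:30.
Noor ∩ Yusuf ∩ Farrukh ∩ Dana: 10:45–11:15, 13:00–13:15, 16:00–16:30.
Noor ∩ Yusuf ∩ Farrukh ∩ Dana ∩ Isla: 10:45–11:15, 16:00–16:30.
Windows ≥ 30 min: 10:45–11:15, 16:00–16:30.
Latest start in the last window 16:00–16:30 is 16:30 − 30 min = 16:00.

16:00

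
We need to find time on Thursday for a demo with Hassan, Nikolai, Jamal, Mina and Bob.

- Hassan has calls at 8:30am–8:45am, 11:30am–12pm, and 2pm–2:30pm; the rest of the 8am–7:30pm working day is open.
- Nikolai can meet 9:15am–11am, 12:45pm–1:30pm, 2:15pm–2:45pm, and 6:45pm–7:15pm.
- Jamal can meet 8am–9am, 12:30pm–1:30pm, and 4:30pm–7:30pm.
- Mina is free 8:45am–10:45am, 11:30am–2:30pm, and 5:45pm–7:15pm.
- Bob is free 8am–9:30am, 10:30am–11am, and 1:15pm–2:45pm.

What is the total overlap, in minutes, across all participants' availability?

Hassan free within 08:00–19:30: 08:00–08:30, 08:45–11:30, 12:00–14:00, 14:30–19:30.
Hassan ∩ Nikolai: 09:15–11:00, 12:45–13:30, 14:30–14:45, 18:45–19:15.
Hassan ∩ Nikolai ∩ Jamal: 12:45–13:30, 18:45–19:15.
Hassan ∩ Nikolai ∩ Jamal ∩ Mina: 12:45–13:30, 18:45–19:15.
Hassan ∩ Nikolai ∩ Jamal ∩ Mina ∩ Bob: 13:15–13:30.
Total common minutes: 15.

15 minutes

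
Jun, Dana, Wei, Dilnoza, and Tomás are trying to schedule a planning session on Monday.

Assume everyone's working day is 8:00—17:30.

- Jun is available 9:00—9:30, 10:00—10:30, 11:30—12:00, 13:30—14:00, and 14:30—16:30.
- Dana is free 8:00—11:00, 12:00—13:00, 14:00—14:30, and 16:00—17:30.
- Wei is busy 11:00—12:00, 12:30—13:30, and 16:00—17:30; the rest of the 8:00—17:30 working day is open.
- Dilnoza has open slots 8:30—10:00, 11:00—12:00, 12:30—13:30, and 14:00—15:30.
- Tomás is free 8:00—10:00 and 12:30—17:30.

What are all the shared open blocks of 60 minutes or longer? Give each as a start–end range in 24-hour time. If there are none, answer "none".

Wei free within 08:00–17:30: 08:00–11:00, 12:00–12:30, 13:30–16:00.
Jun ∩ Dana: 09:00–09:30, 10:00–10:30, 16:00–16:30.
Jun ∩ Dana ∩ Wei: 09:00–09:30, 10:00–10:30.
Jun ∩ Dana ∩ Wei ∩ Dilnoza: 09:00–09:30.
Jun ∩ Dana ∩ Wei ∩ Dilnoza ∩ Tomás: 09:00–09:30.
Windows ≥ 60 min: (none).

none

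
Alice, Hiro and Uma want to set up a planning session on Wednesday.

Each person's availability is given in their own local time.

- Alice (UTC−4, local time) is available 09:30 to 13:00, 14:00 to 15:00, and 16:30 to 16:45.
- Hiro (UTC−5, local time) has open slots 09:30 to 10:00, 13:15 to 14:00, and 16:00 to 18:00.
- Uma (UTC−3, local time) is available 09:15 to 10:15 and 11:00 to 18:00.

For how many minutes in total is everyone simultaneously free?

75 minutes

Alice → UTC: 13:30–17:00, 18:00–19:00, 20:30–20:45.
Hiro → UTC: 14:30–15:00, 18:15–19:00, 21:00–23:00.
Uma → UTC: 12:15–13:15, 14:00–21:00.
Alice ∩ Hiro: 14:30–15:00, 18:15–19:00.
Alice ∩ Hiro ∩ Uma: 14:30–15:00, 18:15–19:00.
Total common minutes: 30 + 45 = 75.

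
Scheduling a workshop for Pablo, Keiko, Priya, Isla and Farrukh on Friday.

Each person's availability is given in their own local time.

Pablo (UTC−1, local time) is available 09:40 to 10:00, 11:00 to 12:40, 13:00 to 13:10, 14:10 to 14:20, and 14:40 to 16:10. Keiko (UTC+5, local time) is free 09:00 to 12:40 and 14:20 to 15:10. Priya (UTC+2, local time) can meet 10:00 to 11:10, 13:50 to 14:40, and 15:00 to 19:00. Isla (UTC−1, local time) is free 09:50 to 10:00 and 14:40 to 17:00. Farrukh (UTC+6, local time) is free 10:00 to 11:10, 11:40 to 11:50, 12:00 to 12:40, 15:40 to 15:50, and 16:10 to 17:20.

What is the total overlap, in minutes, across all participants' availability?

0 minutes

Pablo → UTC: 10:40–11:00, 12:00–13:40, 14:00–14:10, 15:10–15:20, 15:40–17:10.
Keiko → UTC: 04:00–07:40, 09:20–10:10.
Priya → UTC: 08:00–09:10, 11:50–12:40, 13:00–17:00.
Isla → UTC: 10:50–11:00, 15:40–18:00.
Farrukh → UTC: 04:00–05:10, 05:40–05:50, 06:00–06:40, 09:40–09:50, 10:10–11:20.
Pablo ∩ Keiko: (none).
Pablo ∩ Keiko ∩ Priya: (none).
Pablo ∩ Keiko ∩ Priya ∩ Isla: (none).
Pablo ∩ Keiko ∩ Priya ∩ Isla ∩ Farrukh: (none).
Total common minutes: 0.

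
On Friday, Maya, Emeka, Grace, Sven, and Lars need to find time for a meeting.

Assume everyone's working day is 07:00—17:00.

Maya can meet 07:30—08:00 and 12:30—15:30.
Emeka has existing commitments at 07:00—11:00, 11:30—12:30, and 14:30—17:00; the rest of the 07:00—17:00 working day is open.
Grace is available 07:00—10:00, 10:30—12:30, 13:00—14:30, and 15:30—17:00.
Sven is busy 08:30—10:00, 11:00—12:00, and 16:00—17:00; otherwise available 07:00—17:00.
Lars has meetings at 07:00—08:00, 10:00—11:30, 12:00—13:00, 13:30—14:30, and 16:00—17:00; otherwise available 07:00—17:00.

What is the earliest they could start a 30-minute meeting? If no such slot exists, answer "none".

Emeka free within 07:00–17:00: 11:00–11:30, 12:30–14:30.
Sven free within 07:00–17:00: 07:00–08:30, 10:00–11:00, 12:00–16:00.
Lars free within 07:00–17:00: 08:00–10:00, 11:30–12:00, 13:00–13:30, 14:30–16:00.
Maya ∩ Emeka: 12:30–14:30.
Maya ∩ Emeka ∩ Grace: 13:00–14:30.
Maya ∩ Emeka ∩ Grace ∩ Sven: 13:00–14:30.
Maya ∩ Emeka ∩ Grace ∩ Sven ∩ Lars: 13:00–13:30.
Windows ≥ 30 min: 13:00–13:30.
Earliest such window starts at 13:00.

13:00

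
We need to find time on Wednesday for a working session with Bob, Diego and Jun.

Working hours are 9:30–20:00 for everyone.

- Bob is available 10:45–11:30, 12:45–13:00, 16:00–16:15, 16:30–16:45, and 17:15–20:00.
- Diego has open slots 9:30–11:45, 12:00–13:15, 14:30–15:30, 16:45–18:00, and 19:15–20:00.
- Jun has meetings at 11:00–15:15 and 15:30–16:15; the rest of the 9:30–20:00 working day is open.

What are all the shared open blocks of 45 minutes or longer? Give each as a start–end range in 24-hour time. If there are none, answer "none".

17:15–18:00, 19:15–20:00

Jun free within 09:30–20:00: 09:30–11:00, 15:15–15:30, 16:15–20:00.
Bob ∩ Diego: 10:45–11:30, 12:45–13:00, 17:15–18:00, 19:15–20:00.
Bob ∩ Diego ∩ Jun: 10:45–11:00, 17:15–18:00, 19:15–20:00.
Windows ≥ 45 min: 17:15–18:00, 19:15–20:00.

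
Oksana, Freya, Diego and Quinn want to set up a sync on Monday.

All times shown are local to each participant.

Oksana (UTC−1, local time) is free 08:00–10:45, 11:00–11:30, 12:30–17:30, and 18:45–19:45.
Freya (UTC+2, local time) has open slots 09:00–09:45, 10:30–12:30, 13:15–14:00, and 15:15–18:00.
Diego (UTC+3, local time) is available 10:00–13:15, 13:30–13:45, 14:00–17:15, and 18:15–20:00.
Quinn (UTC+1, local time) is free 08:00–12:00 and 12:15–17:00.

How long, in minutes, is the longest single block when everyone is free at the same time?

75 minutes

Oksana → UTC: 09:00–11:45, 12:00–12:30, 13:30–18:30, 19:45–20:45.
Freya → UTC: 07:00–07:45, 08:30–10:30, 11:15–12:00, 13:15–16:00.
Diego → UTC: 07:00–10:15, 10:30–10:45, 11:00–14:15, 15:15–17:00.
Quinn → UTC: 07:00–11:00, 11:15–16:00.
Oksana ∩ Freya: 09:00–10:30, 11:15–11:45, 13:30–16:00.
Oksana ∩ Freya ∩ Diego: 09:00–10:15, 11:15–11:45, 13:30–14:15, 15:15–16:00.
Oksana ∩ Freya ∩ Diego ∩ Quinn: 09:00–10:15, 11:15–11:45, 13:30–14:15, 15:15–16:00.
Common window lengths: 75, 30, 45, 45 min; longest is 75.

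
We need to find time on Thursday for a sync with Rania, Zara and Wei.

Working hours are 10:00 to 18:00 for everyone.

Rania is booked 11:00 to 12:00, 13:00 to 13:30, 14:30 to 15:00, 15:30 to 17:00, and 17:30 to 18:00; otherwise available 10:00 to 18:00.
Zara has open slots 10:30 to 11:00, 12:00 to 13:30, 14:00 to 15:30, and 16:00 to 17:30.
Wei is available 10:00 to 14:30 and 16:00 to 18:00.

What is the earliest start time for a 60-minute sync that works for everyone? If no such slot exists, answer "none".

Rania free within 10:00–18:00: 10:00–11:00, 12:00–13:00, 13:30–14:30, 15:00–15:30, 17:00–17:30.
Rania ∩ Zara: 10:30–11:00, 12:00–13:00, 14:00–14:30, 15:00–15:30, 17:00–17:30.
Rania ∩ Zara ∩ Wei: 10:30–11:00, 12:00–13:00, 14:00–14:30, 17:00–17:30.
Windows ≥ 60 min: 12:00–13:00.
Earliest such window starts at 12:00.

12:00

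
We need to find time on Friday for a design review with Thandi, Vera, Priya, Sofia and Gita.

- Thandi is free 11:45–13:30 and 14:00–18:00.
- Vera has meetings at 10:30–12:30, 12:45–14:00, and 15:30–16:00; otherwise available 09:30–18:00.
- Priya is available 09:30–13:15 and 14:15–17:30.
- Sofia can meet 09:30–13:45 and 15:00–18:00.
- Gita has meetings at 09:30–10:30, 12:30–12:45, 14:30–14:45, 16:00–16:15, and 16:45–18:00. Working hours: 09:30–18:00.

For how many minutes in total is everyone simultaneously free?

60 minutes

Vera free within 09:30–18:00: 09:30–10:30, 12:30–12:45, 14:00–15:30, 16:00–18:00.
Gita free within 09:30–18:00: 10:30–12:30, 12:45–14:30, 14:45–16:00, 16:15–16:45.
Thandi ∩ Vera: 12:30–12:45, 14:00–15:30, 16:00–18:00.
Thandi ∩ Vera ∩ Priya: 12:30–12:45, 14:15–15:30, 16:00–17:30.
Thandi ∩ Vera ∩ Priya ∩ Sofia: 12:30–12:45, 15:00–15:30, 16:00–17:30.
Thandi ∩ Vera ∩ Priya ∩ Sofia ∩ Gita: 15:00–15:30, 16:15–16:45.
Total common minutes: 30 + 30 = 60.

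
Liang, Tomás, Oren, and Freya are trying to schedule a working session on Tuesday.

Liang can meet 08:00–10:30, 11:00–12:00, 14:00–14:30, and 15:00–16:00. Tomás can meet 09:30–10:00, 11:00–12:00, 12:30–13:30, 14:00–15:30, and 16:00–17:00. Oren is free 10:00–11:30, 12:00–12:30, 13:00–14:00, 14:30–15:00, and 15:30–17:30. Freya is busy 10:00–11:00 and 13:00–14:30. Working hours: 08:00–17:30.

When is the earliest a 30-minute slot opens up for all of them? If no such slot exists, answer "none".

11:00

Freya free within 08:00–17:30: 08:00–10:00, 11:00–13:00, 14:30–17:30.
Liang ∩ Tomás: 09:30–10:00, 11:00–12:00, 14:00–14:30, 15:00–15:30.
Liang ∩ Tomás ∩ Oren: 11:00–11:30.
Liang ∩ Tomás ∩ Oren ∩ Freya: 11:00–11:30.
Windows ≥ 30 min: 11:00–11:30.
Earliest such window starts at 11:00.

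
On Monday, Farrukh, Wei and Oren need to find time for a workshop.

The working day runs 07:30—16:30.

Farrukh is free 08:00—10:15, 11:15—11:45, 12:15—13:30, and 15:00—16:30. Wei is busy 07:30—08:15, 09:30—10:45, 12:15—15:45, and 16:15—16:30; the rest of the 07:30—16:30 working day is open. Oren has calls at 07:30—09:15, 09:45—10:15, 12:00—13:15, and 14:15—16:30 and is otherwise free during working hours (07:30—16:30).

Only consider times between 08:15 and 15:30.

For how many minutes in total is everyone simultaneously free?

45 minutes

Wei free within 07:30–16:30: 08:15–09:30, 10:45–12:15, 15:45–16:15.
Oren free within 07:30–16:30: 09:15–09:45, 10:15–12:00, 13:15–14:15.
Farrukh ∩ Wei: 08:15–09:30, 11:15–11:45, 15:45–16:15.
Farrukh ∩ Wei ∩ Oren: 09:15–09:30, 11:15–11:45.
Restricted to 08:15–15:30: 09:15–09:30, 11:15–11:45.
Total common minutes: 15 + 30 = 45.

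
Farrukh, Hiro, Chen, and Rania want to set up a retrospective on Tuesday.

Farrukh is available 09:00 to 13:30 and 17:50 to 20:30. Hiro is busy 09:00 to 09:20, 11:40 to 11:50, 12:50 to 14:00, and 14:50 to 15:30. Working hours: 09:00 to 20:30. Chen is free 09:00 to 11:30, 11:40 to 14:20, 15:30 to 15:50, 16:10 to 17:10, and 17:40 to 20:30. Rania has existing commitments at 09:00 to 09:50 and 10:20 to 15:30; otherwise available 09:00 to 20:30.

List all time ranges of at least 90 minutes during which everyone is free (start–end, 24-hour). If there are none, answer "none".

Hiro free within 09:00–20:30: 09:20–11:40, 11:50–12:50, 14:00–14:50, 15:30–20:30.
Rania free within 09:00–20:30: 09:50–10:20, 15:30–20:30.
Farrukh ∩ Hiro: 09:20–11:40, 11:50–12:50, 17:50–20:30.
Farrukh ∩ Hiro ∩ Chen: 09:20–11:30, 11:50–12:50, 17:50–20:30.
Farrukh ∩ Hiro ∩ Chen ∩ Rania: 09:50–10:20, 17:50–20:30.
Windows ≥ 90 min: 17:50–20:30.

17:50–20:30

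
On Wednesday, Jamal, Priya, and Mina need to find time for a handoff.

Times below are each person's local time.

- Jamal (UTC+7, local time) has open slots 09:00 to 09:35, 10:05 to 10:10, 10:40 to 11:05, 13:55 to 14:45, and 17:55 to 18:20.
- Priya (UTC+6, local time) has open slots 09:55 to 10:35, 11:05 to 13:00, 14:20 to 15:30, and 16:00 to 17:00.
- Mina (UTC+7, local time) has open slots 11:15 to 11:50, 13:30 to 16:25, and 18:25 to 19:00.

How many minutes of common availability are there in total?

Jamal → UTC: 02:00–02:35, 03:05–03:10, 03:40–04:05, 06:55–07:45, 10:55–11:20.
Priya → UTC: 03:55–04:35, 05:05–07:00, 08:20–09:30, 10:00–11:00.
Mina → UTC: 04:15–04:50, 06:30–09:25, 11:25–12:00.
Jamal ∩ Priya: 03:55–04:05, 06:55–07:00, 10:55–11:00.
Jamal ∩ Priya ∩ Mina: 06:55–07:00.
Total common minutes: 5.

5 minutes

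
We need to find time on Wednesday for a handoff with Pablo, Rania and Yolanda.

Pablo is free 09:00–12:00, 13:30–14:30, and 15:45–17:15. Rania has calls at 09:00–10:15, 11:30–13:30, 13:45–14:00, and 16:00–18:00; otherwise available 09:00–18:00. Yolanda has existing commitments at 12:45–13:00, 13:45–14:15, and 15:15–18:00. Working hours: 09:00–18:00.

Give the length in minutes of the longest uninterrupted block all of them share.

75 minutes

Rania free within 09:00–18:00: 10:15–11:30, 13:30–13:45, 14:00–16:00.
Yolanda free within 09:00–18:00: 09:00–12:45, 13:00–13:45, 14:15–15:15.
Pablo ∩ Rania: 10:15–11:30, 13:30–13:45, 14:00–14:30, 15:45–16:00.
Pablo ∩ Rania ∩ Yolanda: 10:15–11:30, 13:30–13:45, 14:15–14:30.
Common window lengths: 75, 15, 15 min; longest is 75.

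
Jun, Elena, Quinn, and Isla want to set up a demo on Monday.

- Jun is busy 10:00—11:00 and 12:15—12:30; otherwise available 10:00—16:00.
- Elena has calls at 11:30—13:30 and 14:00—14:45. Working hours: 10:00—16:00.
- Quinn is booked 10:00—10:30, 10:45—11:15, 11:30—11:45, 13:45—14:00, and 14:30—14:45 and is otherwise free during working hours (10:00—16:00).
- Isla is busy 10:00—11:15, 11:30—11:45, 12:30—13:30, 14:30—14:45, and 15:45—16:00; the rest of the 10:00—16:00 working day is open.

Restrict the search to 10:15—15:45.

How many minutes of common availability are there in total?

Jun free within 10:00–16:00: 11:00–12:15, 12:30–16:00.
Elena free within 10:00–16:00: 10:00–11:30, 13:30–14:00, 14:45–16:00.
Quinn free within 10:00–16:00: 10:30–10:45, 11:15–11:30, 11:45–13:45, 14:00–14:30, 14:45–16:00.
Isla free within 10:00–16:00: 11:15–11:30, 11:45–12:30, 13:30–14:30, 14:45–15:45.
Jun ∩ Elena: 11:00–11:30, 13:30–14:00, 14:45–16:00.
Jun ∩ Elena ∩ Quinn: 11:15–11:30, 13:30–13:45, 14:45–16:00.
Jun ∩ Elena ∩ Quinn ∩ Isla: 11:15–11:30, 13:30–13:45, 14:45–15:45.
Restricted to 10:15–15:45: 11:15–11:30, 13:30–13:45, 14:45–15:45.
Total common minutes: 15 + 15 + 60 = 90.

90 minutes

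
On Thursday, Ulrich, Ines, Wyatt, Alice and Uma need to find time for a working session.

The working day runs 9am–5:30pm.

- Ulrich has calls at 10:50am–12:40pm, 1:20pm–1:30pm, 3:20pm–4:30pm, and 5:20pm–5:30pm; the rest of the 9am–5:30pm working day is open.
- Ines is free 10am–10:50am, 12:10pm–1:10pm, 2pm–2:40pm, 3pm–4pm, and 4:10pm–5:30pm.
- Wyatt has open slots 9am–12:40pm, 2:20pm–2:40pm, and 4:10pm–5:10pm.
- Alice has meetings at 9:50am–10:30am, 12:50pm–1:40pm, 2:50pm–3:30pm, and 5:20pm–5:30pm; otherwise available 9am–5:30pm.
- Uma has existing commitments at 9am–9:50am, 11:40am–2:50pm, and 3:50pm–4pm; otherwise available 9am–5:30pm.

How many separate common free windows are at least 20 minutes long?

Ulrich free within 09:00–17:30: 09:00–10:50, 12:40–13:20, 13:30–15:20, 16:30–17:20.
Alice free within 09:00–17:30: 09:00–09:50, 10:30–12:50, 13:40–14:50, 15:30–17:20.
Uma free within 09:00–17:30: 09:50–11:40, 14:50–15:50, 16:00–17:30.
Ulrich ∩ Ines: 10:00–10:50, 12:40–13:10, 14:00–14:40, 15:00–15:20, 16:30–17:20.
Ulrich ∩ Ines ∩ Wyatt: 10:00–10:50, 14:20–14:40, 16:30–17:10.
Ulrich ∩ Ines ∩ Wyatt ∩ Alice: 10:30–10:50, 14:20–14:40, 16:30–17:10.
Ulrich ∩ Ines ∩ Wyatt ∩ Alice ∩ Uma: 10:30–10:50, 16:30–17:10.
Windows ≥ 20 min: 10:30–10:50, 16:30–17:10.
That's 2 windows.

2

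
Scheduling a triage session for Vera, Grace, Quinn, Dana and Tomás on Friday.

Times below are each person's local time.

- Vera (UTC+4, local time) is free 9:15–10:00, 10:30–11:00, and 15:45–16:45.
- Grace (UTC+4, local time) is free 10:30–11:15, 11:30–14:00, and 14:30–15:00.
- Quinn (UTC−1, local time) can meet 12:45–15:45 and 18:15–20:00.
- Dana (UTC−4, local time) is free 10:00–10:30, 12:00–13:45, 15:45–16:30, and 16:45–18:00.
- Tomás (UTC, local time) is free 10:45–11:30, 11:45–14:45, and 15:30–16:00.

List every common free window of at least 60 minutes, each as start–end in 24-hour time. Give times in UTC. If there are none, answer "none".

none

Vera → UTC: 05:15–06:00, 06:30–07:00, 11:45–12:45.
Grace → UTC: 06:30–07:15, 07:30–10:00, 10:30–11:00.
Quinn → UTC: 13:45–16:45, 19:15–21:00.
Dana → UTC: 14:00–14:30, 16:00–17:45, 19:45–20:30, 20:45–22:00.
Tomás → UTC: 10:45–11:30, 11:45–14:45, 15:30–16:00.
Vera ∩ Grace: 06:30–07:00.
Vera ∩ Grace ∩ Quinn: (none).
Vera ∩ Grace ∩ Quinn ∩ Dana: (none).
Vera ∩ Grace ∩ Quinn ∩ Dana ∩ Tomás: (none).
Windows ≥ 60 min: (none).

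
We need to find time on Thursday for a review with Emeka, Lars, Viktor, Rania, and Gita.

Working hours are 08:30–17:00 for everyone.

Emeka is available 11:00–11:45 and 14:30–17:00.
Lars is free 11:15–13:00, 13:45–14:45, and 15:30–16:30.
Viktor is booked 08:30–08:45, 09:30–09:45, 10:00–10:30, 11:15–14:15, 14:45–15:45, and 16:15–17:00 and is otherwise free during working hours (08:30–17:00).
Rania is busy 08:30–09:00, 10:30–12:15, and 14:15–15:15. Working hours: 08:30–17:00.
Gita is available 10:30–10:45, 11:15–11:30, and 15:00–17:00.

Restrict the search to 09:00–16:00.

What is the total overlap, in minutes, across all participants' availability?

15 minutes

Viktor free within 08:30–17:00: 08:45–09:30, 09:45–10:00, 10:30–11:15, 14:15–14:45, 15:45–16:15.
Rania free within 08:30–17:00: 09:00–10:30, 12:15–14:15, 15:15–17:00.
Emeka ∩ Lars: 11:15–11:45, 14:30–14:45, 15:30–16:30.
Emeka ∩ Lars ∩ Viktor: 14:30–14:45, 15:45–16:15.
Emeka ∩ Lars ∩ Viktor ∩ Rania: 15:45–16:15.
Emeka ∩ Lars ∩ Viktor ∩ Rania ∩ Gita: 15:45–16:15.
Restricted to 09:00–16:00: 15:45–16:00.
Total common minutes: 15.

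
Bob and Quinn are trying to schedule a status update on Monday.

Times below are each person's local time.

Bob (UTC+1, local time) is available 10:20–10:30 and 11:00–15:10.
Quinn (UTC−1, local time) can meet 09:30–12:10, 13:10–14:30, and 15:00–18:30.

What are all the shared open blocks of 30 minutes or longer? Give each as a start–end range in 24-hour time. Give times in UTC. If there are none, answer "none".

10:30–13:10

Bob → UTC: 09:20–09:30, 10:00–14:10.
Quinn → UTC: 10:30–13:10, 14:10–15:30, 16:00–19:30.
Bob ∩ Quinn: 10:30–13:10.
Windows ≥ 30 min: 10:30–13:10.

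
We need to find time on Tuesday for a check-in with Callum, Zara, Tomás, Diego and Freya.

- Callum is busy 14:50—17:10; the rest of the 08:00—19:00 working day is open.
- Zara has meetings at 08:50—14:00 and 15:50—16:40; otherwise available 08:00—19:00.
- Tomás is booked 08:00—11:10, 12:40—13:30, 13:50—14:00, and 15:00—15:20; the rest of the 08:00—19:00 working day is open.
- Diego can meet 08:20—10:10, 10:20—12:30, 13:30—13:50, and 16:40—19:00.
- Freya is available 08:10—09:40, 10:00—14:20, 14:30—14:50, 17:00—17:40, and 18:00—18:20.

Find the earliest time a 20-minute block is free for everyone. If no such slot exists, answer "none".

Callum free within 08:00–19:00: 08:00–14:50, 17:10–19:00.
Zara free within 08:00–19:00: 08:00–08:50, 14:00–15:50, 16:40–19:00.
Tomás free within 08:00–19:00: 11:10–12:40, 13:30–13:50, 14:00–15:00, 15:20–19:00.
Callum ∩ Zara: 08:00–08:50, 14:00–14:50, 17:10–19:00.
Callum ∩ Zara ∩ Tomás: 14:00–14:50, 17:10–19:00.
Callum ∩ Zara ∩ Tomás ∩ Diego: 17:10–19:00.
Callum ∩ Zara ∩ Tomás ∩ Diego ∩ Freya: 17:10–17:40, 18:00–18:20.
Windows ≥ 20 min: 17:10–17:40, 18:00–18:20.
Earliest such window starts at 17:10.

17:10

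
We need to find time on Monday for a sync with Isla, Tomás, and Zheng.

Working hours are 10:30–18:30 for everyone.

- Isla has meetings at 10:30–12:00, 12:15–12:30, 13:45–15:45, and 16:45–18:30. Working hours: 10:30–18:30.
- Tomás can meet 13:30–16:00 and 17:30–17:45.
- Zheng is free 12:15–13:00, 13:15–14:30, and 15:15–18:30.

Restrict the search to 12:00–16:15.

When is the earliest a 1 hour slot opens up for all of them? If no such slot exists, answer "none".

Isla free within 10:30–18:30: 12:00–12:15, 12:30–13:45, 15:45–16:45.
Isla ∩ Tomás: 13:30–13:45, 15:45–16:00.
Isla ∩ Tomás ∩ Zheng: 13:30–13:45, 15:45–16:00.
Restricted to 12:00–16:15: 13:30–13:45, 15:45–16:00.
Windows ≥ 60 min: (none).

none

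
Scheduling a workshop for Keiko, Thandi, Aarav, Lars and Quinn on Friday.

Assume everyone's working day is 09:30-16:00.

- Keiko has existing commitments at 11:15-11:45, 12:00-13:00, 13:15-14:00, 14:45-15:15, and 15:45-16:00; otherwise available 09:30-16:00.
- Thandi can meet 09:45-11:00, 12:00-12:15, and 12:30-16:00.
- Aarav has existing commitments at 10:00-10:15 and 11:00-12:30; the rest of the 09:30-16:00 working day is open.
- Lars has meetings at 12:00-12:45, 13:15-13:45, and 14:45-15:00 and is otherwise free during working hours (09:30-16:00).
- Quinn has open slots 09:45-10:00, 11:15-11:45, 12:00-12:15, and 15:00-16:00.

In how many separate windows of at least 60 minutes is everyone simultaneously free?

0

Keiko free within 09:30–16:00: 09:30–11:15, 11:45–12:00, 13:00–13:15, 14:00–14:45, 15:15–15:45.
Aarav free within 09:30–16:00: 09:30–10:00, 10:15–11:00, 12:30–16:00.
Lars free within 09:30–16:00: 09:30–12:00, 12:45–13:15, 13:45–14:45, 15:00–16:00.
Keiko ∩ Thandi: 09:45–11:00, 13:00–13:15, 14:00–14:45, 15:15–15:45.
Keiko ∩ Thandi ∩ Aarav: 09:45–10:00, 10:15–11:00, 13:00–13:15, 14:00–14:45, 15:15–15:45.
Keiko ∩ Thandi ∩ Aarav ∩ Lars: 09:45–10:00, 10:15–11:00, 13:00–13:15, 14:00–14:45, 15:15–15:45.
Keiko ∩ Thandi ∩ Aarav ∩ Lars ∩ Quinn: 09:45–10:00, 15:15–15:45.
Windows ≥ 60 min: (none).
That's 0 windows.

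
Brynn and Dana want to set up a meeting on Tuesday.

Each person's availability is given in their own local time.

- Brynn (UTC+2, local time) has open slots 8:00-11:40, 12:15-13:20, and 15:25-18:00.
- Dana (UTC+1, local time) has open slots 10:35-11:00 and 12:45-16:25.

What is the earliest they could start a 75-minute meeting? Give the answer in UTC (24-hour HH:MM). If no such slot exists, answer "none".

Brynn → UTC: 06:00–09:40, 10:15–11:20, 13:25–16:00.
Dana → UTC: 09:35–10:00, 11:45–15:25.
Brynn ∩ Dana: 09:35–09:40, 13:25–15:25.
Windows ≥ 75 min: 13:25–15:25.
Earliest such window starts at 13:25.

13:25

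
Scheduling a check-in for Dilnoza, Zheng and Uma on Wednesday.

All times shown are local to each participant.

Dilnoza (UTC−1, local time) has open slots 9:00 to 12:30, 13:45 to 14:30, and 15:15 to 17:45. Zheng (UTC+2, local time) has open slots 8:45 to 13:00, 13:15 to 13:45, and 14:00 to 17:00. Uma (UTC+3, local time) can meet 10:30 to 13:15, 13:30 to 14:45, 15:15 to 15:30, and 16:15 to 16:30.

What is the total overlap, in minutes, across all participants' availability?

Dilnoza → UTC: 10:00–13:30, 14:45–15:30, 16:15–18:45.
Zheng → UTC: 06:45–11:00, 11:15–11:45, 12:00–15:00.
Uma → UTC: 07:30–10:15, 10:30–11:45, 12:15–12:30, 13:15–13:30.
Dilnoza ∩ Zheng: 10:00–11:00, 11:15–11:45, 12:00–13:30, 14:45–15:00.
Dilnoza ∩ Zheng ∩ Uma: 10:00–10:15, 10:30–11:00, 11:15–11:45, 12:15–12:30, 13:15–13:30.
Total common minutes: 15 + 30 + 30 + 15 + 15 = 105.

105 minutes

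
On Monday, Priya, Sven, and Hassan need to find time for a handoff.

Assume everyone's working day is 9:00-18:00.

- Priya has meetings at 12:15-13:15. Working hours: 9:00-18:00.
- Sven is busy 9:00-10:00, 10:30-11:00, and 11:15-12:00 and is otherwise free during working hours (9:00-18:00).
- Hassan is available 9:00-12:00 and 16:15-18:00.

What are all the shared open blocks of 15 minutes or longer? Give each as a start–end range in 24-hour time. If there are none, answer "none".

10:00–10:30, 11:00–11:15, 16:15–18:00

Priya free within 09:00–18:00: 09:00–12:15, 13:15–18:00.
Sven free within 09:00–18:00: 10:00–10:30, 11:00–11:15, 12:00–18:00.
Priya ∩ Sven: 10:00–10:30, 11:00–11:15, 12:00–12:15, 13:15–18:00.
Priya ∩ Sven ∩ Hassan: 10:00–10:30, 11:00–11:15, 16:15–18:00.
Windows ≥ 15 min: 10:00–10:30, 11:00–11:15, 16:15–18:00.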